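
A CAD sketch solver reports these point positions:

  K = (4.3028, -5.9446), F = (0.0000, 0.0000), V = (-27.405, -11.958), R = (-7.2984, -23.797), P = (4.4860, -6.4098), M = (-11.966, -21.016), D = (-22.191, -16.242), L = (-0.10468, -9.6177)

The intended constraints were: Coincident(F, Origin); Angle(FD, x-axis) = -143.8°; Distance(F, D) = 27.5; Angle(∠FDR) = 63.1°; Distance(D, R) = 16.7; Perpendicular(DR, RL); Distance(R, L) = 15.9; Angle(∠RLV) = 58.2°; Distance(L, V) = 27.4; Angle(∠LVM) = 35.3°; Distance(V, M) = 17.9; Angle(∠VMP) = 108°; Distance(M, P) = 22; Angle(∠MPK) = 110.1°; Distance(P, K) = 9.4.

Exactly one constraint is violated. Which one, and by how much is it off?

Distance(P, K) = 9.4 — off by 8.90.

F = (0.00, 0.00) ✓; FD at -143.8° ✓; |FD| = 27.50 ✓; ∠FDR = 63.10° ✓; |DR| = 16.70 ✓; ∠(DR, RL) = 90.00° ✓; |RL| = 15.90 ✓; ∠RLV = 58.20° ✓; |LV| = 27.40 ✓; ∠LVM = 35.30° ✓; |VM| = 17.90 ✓; ∠VMP = 108.0° ✓; |MP| = 22.00 ✓; ∠MPK = 110.1° ✓; |PK| = 0.5000 ✗.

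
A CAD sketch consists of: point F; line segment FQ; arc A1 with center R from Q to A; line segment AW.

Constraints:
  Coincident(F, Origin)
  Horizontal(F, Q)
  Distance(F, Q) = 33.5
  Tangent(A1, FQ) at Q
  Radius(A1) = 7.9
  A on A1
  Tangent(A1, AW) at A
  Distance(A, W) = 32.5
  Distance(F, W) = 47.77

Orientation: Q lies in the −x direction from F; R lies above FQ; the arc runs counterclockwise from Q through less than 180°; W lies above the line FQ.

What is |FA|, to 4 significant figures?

26.79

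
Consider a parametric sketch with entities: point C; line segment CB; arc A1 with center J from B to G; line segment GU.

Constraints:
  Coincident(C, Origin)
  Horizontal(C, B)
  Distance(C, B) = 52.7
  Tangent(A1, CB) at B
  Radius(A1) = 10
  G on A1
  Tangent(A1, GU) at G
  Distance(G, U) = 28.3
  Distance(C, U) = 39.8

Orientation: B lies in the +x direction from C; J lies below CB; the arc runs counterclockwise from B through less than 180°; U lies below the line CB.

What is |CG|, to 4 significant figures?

44.65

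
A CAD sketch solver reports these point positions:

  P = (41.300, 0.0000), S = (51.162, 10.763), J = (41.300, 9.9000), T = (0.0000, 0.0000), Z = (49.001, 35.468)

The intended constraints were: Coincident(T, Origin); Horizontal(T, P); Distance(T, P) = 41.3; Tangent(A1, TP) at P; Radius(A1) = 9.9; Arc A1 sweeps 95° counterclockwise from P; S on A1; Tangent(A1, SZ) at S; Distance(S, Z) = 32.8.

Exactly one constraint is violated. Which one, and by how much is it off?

Distance(S, Z) = 32.8 — off by 8.00.

T = (0.00, 0.00) ✓; T.y = 0.00, P.y = 0.00 ✓; |TP| = 41.30 ✓; ∠(JP, PT) = 90.00° ✓; |JP| = 9.900 ✓; bearing(J→S) − bearing(J→P) = 95.00° ✓; |JS| = 9.900 ✓; ∠(JS, SZ) = 90.00° ✓; |SZ| = 24.80 ✗.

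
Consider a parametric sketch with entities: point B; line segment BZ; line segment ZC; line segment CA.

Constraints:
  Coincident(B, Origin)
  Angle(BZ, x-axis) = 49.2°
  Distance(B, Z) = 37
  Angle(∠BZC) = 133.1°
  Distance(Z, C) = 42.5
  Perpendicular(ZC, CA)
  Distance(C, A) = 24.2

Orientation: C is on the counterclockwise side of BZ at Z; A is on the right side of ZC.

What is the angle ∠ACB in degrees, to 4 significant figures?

111.7°

B is at the origin; BZ runs at 49.2° with length 37.0, so Z = 37.0·(cos 49.2°, sin 49.2°) = (24.18, 28.01). ∠BZC = 133.1°, so ZC runs at 49.2° + (180° − 133.1°) = 96.10° from the x-axis; with |ZC| = 42.5, C = Z + 42.5·(cos 96.10°, sin 96.10°) = (19.66, 70.27). The perpendicularity gives CA at right angles to ZC; with |CA| = 24.2 on the right of ZC, A = C + 24.2·(0.9943, 0.1063) = (43.72, 72.84). Then cos ∠ACB = CA·CB / (|CA||CB|), giving 111.7°.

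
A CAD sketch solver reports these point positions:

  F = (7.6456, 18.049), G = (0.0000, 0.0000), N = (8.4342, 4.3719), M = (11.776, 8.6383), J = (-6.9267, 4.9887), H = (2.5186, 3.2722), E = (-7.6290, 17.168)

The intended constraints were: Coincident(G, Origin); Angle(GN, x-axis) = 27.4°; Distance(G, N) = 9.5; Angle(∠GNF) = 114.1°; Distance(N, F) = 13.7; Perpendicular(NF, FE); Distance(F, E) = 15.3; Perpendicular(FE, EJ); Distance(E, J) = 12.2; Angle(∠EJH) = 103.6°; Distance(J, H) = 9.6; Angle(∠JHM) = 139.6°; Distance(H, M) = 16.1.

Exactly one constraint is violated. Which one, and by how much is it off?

Distance(H, M) = 16.1 — off by 5.40.

G = (0.00, 0.00) ✓; GN at 27.40° ✓; |GN| = 9.500 ✓; ∠GNF = 114.1° ✓; |NF| = 13.70 ✓; ∠(NF, FE) = 90.00° ✓; |FE| = 15.30 ✓; ∠(FE, EJ) = 90.00° ✓; |EJ| = 12.20 ✓; ∠EJH = 103.6° ✓; |JH| = 9.600 ✓; ∠JHM = 139.6° ✓; |HM| = 10.70 ✗.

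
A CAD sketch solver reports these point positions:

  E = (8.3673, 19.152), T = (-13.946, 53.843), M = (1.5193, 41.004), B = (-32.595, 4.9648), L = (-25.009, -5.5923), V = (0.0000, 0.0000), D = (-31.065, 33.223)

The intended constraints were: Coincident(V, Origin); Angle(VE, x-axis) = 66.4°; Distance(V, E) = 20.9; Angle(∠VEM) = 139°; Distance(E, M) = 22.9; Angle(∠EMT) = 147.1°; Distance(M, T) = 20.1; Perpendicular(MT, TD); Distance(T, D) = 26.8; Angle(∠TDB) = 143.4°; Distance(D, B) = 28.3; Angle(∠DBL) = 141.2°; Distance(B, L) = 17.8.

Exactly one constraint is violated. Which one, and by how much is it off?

Distance(B, L) = 17.8 — off by 4.80.

V = (0.00, 0.00) ✓; VE at 66.40° ✓; |VE| = 20.90 ✓; ∠VEM = 139.0° ✓; |EM| = 22.90 ✓; ∠EMT = 147.1° ✓; |MT| = 20.10 ✓; ∠(MT, TD) = 90.00° ✓; |TD| = 26.80 ✓; ∠TDB = 143.4° ✓; |DB| = 28.30 ✓; ∠DBL = 141.2° ✓; |BL| = 13.00 ✗.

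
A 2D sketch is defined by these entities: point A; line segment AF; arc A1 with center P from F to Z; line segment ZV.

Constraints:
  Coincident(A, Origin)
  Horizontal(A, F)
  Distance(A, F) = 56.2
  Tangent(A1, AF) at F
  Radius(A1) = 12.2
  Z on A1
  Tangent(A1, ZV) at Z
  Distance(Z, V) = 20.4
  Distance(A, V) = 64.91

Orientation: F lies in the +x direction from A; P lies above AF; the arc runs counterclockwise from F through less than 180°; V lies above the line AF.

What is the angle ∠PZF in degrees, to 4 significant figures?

27.02°

A is at the origin; AF is horizontal with |AF| = 56.2 and F on the +x side, so F = (56.20, 0.000). The tangent condition forces PF to be normal to AF, so P = F + (0, 12.2) = (56.20, 12.20). Since PZ ⟂ ZV (tangency), |PV| = √(12.2² + 20.4²) = 23.77 regardless of where Z sits on A1. So V lies on both circle(A, 64.91) and circle(P, 23.77); the above-AF intersection is V = (54.09, 35.88). Z is the foot of the tangent from V: Z = (66.07, 19.36).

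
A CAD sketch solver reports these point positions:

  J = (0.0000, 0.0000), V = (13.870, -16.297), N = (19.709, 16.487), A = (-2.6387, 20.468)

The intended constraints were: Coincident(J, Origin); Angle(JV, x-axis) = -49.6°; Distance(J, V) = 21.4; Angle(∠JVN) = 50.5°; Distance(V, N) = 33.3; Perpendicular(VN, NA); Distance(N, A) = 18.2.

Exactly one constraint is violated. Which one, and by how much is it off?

Distance(N, A) = 18.2 — off by 4.50.

J = (0.00, 0.00) ✓; JV at -49.60° ✓; |JV| = 21.40 ✓; ∠JVN = 50.50° ✓; |VN| = 33.30 ✓; ∠(VN, NA) = 90.00° ✓; |NA| = 22.70 ✗.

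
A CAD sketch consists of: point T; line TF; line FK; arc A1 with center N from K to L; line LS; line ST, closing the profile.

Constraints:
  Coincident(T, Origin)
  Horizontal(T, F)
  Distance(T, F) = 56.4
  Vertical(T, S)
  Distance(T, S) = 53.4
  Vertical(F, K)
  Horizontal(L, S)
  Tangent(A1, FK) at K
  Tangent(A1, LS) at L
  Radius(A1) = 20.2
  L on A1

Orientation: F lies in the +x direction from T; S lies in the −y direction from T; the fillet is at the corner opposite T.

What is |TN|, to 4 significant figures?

49.12

T is at the origin; T and F share the same y with |TF| = 56.4 and F on the +x side, so F = (56.40, 0.000). TS is vertical with |TS| = 53.4 and S on the −y side, so S = (0.000, -53.40). The virtual corner opposite T is at (56.40, -53.40). A1 meets FK tangentially, so NK is at right angles to FK and the tangent condition forces NL to be normal to LS, with radius 20.2, so the center N sits 20.2 in from both sides at N = (36.20, -33.20). Then |TN| = |N − T| = 49.12.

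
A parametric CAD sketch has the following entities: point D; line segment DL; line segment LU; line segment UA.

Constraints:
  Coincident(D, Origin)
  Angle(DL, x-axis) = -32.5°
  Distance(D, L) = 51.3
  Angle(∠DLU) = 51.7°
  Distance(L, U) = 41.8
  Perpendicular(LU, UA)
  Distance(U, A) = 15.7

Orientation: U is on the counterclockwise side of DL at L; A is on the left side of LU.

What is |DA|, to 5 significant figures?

26.519

D is at the origin; DL runs at -32.5° with length 51.3, so L = 51.3·(cos -32.5°, sin -32.5°) = (43.266, -27.563). ∠DLU = 51.7°, so LU runs at -32.5° + (180° − 51.7°) = 95.800° from the x-axis; with |LU| = 41.8, U = L + 41.8·(cos 95.800°, sin 95.800°) = (39.042, 14.023). LU is perpendicular to UA; with |UA| = 15.7 on the left of LU, A = U + 15.7·(-0.99488, -0.10106) = (23.422, 12.436). Then |DA| = |A − D| = 26.519.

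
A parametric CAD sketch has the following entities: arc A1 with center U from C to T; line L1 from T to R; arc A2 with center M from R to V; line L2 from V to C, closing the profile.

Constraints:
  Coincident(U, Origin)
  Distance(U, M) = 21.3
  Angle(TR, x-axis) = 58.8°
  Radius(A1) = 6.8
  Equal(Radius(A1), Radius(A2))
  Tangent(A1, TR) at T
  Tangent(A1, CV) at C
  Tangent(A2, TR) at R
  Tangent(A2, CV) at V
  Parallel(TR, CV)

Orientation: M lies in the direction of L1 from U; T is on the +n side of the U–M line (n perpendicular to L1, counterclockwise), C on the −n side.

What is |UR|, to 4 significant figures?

22.36

Tangency of A1 to both parallel lines with radius 6.8 puts T and C at U ± 6.8·n: T = (-5.816, 3.523), C = (5.816, -3.523). Equal radii place R and V the same way about M: R = M + 6.8·n = (5.217, 21.74), V = M − 6.8·n = (16.85, 14.70). Then |UR| = |R − U| = 22.36.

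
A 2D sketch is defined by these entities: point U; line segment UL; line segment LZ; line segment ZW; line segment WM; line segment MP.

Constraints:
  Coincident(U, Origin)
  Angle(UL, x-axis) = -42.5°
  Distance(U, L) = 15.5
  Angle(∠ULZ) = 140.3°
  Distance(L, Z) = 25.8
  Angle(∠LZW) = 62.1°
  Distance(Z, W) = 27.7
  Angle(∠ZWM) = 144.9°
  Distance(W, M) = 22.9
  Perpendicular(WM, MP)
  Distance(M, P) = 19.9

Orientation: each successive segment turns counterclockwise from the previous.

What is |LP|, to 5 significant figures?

23.865

U is at the origin; UL runs at -42.5° with length 15.5, so L = (11.428, -10.472). ∠ULZ = 140.3° gives LZ at -2.8000° from the x-axis; with |LZ| = 25.8, Z = (37.197, -11.732). ∠LZW = 62.1° gives ZW at 115.10° from the x-axis; with |ZW| = 27.7, W = (25.447, 13.352). ∠ZWM = 144.9° gives WM at 150.20° from the x-axis; with |WM| = 22.9, M = (5.5748, 24.733). WM is perpendicular to MP, so MP runs at -119.80°; with |MP| = 19.9, P = (-4.3149, 7.4645). Then |LP| = |P − L| = 23.865.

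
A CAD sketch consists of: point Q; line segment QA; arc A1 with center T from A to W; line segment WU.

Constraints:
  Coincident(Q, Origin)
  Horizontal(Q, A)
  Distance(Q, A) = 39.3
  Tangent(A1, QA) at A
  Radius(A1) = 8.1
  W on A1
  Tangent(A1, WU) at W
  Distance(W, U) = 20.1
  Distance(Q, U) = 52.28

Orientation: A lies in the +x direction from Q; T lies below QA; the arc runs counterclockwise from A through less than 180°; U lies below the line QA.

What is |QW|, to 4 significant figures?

34.76

Checks: |TW| = 8.100 ✓; ∠(TW, WU) = 90.00° ✓; |WU| = 20.10 ✓; |QU| = 52.28 ✓.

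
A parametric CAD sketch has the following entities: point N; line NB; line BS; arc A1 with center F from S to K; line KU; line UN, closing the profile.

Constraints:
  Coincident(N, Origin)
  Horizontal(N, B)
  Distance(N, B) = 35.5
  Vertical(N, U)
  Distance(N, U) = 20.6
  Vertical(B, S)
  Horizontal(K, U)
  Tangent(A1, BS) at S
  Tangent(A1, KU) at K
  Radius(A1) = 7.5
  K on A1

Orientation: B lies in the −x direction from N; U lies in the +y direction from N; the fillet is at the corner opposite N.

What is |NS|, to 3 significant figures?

37.8

The virtual corner opposite N is at (-35.5, 20.6). The tangent condition forces FS to be normal to BS and A1 meets KU tangentially, so FK is at right angles to KU, with radius 7.5, so the center F sits 7.5 in from both sides at F = (-28.0, 13.1). That places the tangent points at S = (-35.5, 13.1) on BS and K = (-28.0, 20.6) on KU. Then |NS| = |S − N| = 37.8.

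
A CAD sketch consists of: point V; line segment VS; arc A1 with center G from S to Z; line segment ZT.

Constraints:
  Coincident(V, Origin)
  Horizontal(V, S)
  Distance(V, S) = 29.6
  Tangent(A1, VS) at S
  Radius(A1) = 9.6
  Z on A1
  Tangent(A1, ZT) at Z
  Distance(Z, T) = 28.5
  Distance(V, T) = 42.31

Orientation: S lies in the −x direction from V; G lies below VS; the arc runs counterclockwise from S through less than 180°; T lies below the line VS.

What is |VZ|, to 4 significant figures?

40.22

Checks: ∠(GS, SV) = 90.00° ✓; |GZ| = 9.600 ✓; ∠(GZ, ZT) = 90.00° ✓; |ZT| = 28.50 ✓; |VT| = 42.31 ✓.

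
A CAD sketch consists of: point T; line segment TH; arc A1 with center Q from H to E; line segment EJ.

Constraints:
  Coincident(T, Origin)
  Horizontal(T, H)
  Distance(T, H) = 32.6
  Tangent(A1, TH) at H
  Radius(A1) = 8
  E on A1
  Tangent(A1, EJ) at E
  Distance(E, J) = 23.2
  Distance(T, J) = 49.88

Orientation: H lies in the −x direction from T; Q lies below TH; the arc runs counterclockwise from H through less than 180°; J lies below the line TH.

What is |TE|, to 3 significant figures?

41.5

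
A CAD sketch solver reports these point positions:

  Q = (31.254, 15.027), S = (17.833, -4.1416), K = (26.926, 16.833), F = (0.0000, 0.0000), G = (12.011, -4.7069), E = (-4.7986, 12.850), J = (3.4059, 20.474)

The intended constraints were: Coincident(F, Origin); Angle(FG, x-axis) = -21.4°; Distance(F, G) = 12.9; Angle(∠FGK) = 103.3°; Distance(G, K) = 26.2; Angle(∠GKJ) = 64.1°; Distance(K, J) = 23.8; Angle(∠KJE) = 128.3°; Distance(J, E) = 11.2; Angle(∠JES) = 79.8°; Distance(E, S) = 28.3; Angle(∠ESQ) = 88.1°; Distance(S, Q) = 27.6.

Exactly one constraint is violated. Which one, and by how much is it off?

Distance(S, Q) = 27.6 — off by 4.20.

F = (0.00, 0.00) ✓; FG at -21.40° ✓; |FG| = 12.90 ✓; ∠FGK = 103.3° ✓; |GK| = 26.20 ✓; ∠GKJ = 64.10° ✓; |KJ| = 23.80 ✓; ∠KJE = 128.3° ✓; |JE| = 11.20 ✓; ∠JES = 79.80° ✓; |ES| = 28.30 ✓; ∠ESQ = 88.10° ✓; |SQ| = 23.40 ✗.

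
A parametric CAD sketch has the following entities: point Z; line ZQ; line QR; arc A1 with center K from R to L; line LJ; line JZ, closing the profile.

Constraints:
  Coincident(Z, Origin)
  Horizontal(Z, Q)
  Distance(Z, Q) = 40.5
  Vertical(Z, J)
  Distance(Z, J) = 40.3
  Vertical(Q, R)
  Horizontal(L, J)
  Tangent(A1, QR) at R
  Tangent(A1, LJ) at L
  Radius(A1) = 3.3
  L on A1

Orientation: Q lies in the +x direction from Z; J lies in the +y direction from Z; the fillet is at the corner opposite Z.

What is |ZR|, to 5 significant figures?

54.857

Z is at the origin; Z and Q share the same y with |ZQ| = 40.5 and Q on the +x side, so Q = (40.500, 0.0000). Z and J share the same x with |ZJ| = 40.3 and J on the +y side, so J = (0.0000, 40.300). The virtual corner opposite Z is at (40.500, 40.300). Tangency of A1 to QR means the radius KR is perpendicular to QR and tangency of A1 to LJ means the radius KL is perpendicular to LJ, with radius 3.3, so the center K sits 3.3 in from both sides at K = (37.200, 37.000). That places the tangent points at R = (40.500, 37.000) on QR and L = (37.200, 40.300) on LJ. Then |ZR| = |R − Z| = 54.857.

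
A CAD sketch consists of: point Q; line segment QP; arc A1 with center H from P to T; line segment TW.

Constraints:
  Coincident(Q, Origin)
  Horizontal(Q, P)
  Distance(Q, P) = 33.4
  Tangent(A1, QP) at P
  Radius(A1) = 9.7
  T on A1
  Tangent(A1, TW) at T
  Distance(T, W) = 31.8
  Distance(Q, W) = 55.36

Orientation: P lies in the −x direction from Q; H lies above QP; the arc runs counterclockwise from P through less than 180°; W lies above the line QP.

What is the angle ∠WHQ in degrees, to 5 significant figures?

108.92°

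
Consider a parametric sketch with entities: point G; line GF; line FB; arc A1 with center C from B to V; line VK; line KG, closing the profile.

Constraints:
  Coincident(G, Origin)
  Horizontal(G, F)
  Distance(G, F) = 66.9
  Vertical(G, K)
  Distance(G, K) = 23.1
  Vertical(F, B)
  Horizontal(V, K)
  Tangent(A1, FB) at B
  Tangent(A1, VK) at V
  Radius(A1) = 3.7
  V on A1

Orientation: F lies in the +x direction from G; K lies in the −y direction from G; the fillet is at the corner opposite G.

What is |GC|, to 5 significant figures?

66.111

G is at the origin; G and F share the same y with |GF| = 66.9 and F on the +x side, so F = (66.900, 0.0000). GK is vertical with |GK| = 23.1 and K on the −y side, so K = (0.0000, -23.100). The virtual corner opposite G is at (66.900, -23.100). Since A1 is tangent to FB there, CB ⟂ FB and A1 meets VK tangentially, so CV is at right angles to VK, with radius 3.7, so the center C sits 3.7 in from both sides at C = (63.200, -19.400). Then |GC| = |C − G| = 66.111.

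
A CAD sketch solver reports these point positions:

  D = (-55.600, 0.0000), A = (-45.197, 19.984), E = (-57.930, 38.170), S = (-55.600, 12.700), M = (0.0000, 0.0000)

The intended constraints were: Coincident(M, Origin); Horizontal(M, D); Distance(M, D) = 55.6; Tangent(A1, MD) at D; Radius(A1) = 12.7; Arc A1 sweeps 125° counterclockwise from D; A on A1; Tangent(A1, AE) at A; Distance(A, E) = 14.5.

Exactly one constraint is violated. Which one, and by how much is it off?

Distance(A, E) = 14.5 — off by 7.70.

M = (0.00, 0.00) ✓; M.y = 0.00, D.y = 0.00 ✓; |MD| = 55.60 ✓; ∠(SD, DM) = 90.00° ✓; |SD| = 12.70 ✓; bearing(S→A) − bearing(S→D) = 125.0° ✓; |SA| = 12.70 ✓; ∠(SA, AE) = 90.00° ✓; |AE| = 22.20 ✗.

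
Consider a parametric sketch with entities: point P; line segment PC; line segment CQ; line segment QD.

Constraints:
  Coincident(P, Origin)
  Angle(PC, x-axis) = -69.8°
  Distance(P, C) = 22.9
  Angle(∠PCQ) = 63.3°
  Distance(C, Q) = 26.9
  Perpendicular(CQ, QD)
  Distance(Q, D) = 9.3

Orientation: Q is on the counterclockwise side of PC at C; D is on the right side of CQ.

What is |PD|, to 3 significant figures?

34.1

P is at the origin; PC runs at -69.8° with length 22.9, so C = 22.9·(cos -69.8°, sin -69.8°) = (7.91, -21.5). ∠PCQ = 63.3°, so CQ runs at -69.8° + (180° − 63.3°) = 46.9° from the x-axis; with |CQ| = 26.9, Q = C + 26.9·(cos 46.9°, sin 46.9°) = (26.3, -1.85). CQ is perpendicular to QD; with |QD| = 9.3 on the right of CQ, D = Q + 9.3·(0.730, -0.683) = (33.1, -8.20). Then |PD| = |D − P| = 34.1.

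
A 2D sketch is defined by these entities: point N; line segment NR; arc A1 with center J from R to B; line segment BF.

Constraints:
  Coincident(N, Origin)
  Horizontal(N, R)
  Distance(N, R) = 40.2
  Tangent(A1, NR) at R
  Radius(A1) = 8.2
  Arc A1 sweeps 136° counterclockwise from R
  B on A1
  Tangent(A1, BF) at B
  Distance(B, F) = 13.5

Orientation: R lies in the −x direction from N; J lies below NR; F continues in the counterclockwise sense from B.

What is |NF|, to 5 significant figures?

43.134

N is at the origin; N and R share the same y with |NR| = 40.2 and R on the −x side, so R = (-40.200, 0.0000). Tangency of A1 to NR means the radius JR is perpendicular to NR, so J = R + (0, -8.2) = (-40.200, -8.2000). On A1, R sits at bearing 90° from J; a 136° counterclockwise sweep puts B at bearing 226°, so B = J + 8.2·(cos 226°, sin 226°) = (-45.896, -14.099). Tangency of A1 to BF means the radius JB is perpendicular to BF, so BF runs along (−sin 226°, cos 226°); with |BF| = 13.5, F = (-36.185, -23.476). Then |NF| = |F − N| = 43.134.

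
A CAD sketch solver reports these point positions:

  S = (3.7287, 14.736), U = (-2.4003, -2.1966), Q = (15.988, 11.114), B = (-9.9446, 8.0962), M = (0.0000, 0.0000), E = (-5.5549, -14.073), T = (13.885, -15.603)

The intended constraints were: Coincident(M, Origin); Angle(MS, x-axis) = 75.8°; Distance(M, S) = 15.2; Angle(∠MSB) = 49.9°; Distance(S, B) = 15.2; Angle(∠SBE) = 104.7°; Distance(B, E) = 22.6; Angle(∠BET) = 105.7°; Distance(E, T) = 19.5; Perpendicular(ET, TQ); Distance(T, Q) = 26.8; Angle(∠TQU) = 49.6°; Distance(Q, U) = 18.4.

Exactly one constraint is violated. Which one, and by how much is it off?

Distance(Q, U) = 18.4 — off by 4.30.

M = (0.00, 0.00) ✓; MS at 75.80° ✓; |MS| = 15.20 ✓; ∠MSB = 49.90° ✓; |SB| = 15.20 ✓; ∠SBE = 104.7° ✓; |BE| = 22.60 ✓; ∠BET = 105.7° ✓; |ET| = 19.50 ✓; ∠(ET, TQ) = 90.00° ✓; |TQ| = 26.80 ✓; ∠TQU = 49.60° ✓; |QU| = 22.70 ✗.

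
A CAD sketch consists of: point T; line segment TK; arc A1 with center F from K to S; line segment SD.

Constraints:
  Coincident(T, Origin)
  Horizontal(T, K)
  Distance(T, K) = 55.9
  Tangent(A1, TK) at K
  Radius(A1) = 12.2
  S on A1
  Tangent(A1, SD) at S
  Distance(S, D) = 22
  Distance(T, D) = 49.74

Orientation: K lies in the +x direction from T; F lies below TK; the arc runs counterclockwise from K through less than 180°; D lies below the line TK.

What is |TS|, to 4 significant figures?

45.02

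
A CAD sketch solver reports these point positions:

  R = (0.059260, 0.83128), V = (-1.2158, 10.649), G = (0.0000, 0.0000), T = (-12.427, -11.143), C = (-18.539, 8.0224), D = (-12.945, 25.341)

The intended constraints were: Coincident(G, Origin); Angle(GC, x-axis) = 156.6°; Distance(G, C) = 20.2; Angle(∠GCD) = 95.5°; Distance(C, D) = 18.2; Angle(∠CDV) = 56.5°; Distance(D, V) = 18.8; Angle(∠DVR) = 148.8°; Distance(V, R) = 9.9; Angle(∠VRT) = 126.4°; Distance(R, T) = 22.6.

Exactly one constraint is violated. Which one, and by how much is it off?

Distance(R, T) = 22.6 — off by 5.30.

G = (0.00, 0.00) ✓; GC at 156.6° ✓; |GC| = 20.20 ✓; ∠GCD = 95.50° ✓; |CD| = 18.20 ✓; ∠CDV = 56.50° ✓; |DV| = 18.80 ✓; ∠DVR = 148.8° ✓; |VR| = 9.900 ✓; ∠VRT = 126.4° ✓; |RT| = 17.30 ✗.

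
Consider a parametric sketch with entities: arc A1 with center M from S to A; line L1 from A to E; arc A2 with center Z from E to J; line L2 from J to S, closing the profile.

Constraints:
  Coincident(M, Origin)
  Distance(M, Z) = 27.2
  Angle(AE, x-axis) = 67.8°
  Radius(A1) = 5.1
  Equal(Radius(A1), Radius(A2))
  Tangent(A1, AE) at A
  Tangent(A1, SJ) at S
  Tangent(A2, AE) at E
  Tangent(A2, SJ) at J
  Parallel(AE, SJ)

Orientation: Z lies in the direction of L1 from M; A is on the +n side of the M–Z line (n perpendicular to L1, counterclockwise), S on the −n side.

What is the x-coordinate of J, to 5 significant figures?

14.999

Tangency of A1 to both parallel lines with radius 5.1 puts A and S at M ± 5.1·n: A = (-4.7219, 1.9270), S = (4.7219, -1.9270). Equal radii place E and J the same way about Z: E = Z + 5.1·n = (5.5553, 27.111), J = Z − 5.1·n = (14.999, 23.257). So J.x = 14.999.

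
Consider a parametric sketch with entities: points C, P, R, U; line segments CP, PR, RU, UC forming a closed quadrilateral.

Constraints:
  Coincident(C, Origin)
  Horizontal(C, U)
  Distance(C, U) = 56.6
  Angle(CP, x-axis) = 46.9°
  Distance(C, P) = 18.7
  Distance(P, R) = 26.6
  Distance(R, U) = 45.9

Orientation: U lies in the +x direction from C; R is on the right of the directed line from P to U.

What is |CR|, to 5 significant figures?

18.039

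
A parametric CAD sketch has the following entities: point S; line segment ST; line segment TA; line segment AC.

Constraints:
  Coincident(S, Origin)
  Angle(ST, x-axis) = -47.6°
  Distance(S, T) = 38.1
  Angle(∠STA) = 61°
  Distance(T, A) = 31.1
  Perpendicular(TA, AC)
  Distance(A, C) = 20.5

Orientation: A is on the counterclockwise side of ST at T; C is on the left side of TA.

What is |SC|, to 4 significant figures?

18.00

S is at the origin; ST runs at -47.6° with length 38.1, so T = 38.1·(cos -47.6°, sin -47.6°) = (25.69, -28.14). ∠STA = 61.0°, so TA runs at -47.6° + (180° − 61.0°) = 71.40° from the x-axis; with |TA| = 31.1, A = T + 31.1·(cos 71.40°, sin 71.40°) = (35.61, 1.340). The perpendicularity gives AC at right angles to TA; with |AC| = 20.5 on the left of TA, C = A + 20.5·(-0.9478, 0.3190) = (16.18, 7.879). Then |SC| = |C − S| = 18.00.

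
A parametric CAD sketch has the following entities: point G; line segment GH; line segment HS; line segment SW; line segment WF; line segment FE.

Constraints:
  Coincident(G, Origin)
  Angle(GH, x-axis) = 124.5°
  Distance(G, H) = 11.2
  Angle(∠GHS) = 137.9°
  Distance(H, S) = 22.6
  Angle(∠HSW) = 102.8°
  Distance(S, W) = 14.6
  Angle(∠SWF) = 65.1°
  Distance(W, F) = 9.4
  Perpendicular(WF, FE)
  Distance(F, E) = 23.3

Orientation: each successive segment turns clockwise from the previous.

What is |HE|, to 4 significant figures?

23.96

G is at the origin; GH runs at 124.5° with length 11.2, so H = (-6.344, 9.230). ∠GHS = 137.9° gives HS at 82.40° from the x-axis; with |HS| = 22.6, S = (-3.355, 31.63). ∠HSW = 102.8° gives SW at 5.200° from the x-axis; with |SW| = 14.6, W = (11.19, 32.95). ∠SWF = 65.1° gives WF at -109.7° from the x-axis; with |WF| = 9.4, F = (8.016, 24.11). WF ⟂ FE, so FE runs at 160.3°; with |FE| = 23.3, E = (-13.92, 31.96). Then |HE| = |E − H| = 23.96.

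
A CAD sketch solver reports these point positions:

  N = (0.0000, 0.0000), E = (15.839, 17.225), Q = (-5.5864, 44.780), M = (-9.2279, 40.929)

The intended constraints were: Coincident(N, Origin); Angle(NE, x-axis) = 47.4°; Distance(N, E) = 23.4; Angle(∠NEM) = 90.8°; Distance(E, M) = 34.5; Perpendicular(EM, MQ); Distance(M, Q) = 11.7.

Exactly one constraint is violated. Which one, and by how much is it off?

Distance(M, Q) = 11.7 — off by 6.40.

N = (0.00, 0.00) ✓; NE at 47.40° ✓; |NE| = 23.40 ✓; ∠NEM = 90.80° ✓; |EM| = 34.50 ✓; ∠(EM, MQ) = 90.00° ✓; |MQ| = 5.300 ✗.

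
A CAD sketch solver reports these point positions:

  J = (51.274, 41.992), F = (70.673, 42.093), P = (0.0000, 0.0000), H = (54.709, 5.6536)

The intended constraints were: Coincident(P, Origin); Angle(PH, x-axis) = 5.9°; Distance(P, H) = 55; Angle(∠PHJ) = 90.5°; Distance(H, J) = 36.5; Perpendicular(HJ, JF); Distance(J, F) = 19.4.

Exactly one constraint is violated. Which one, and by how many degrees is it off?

Perpendicular(HJ, JF) — off by 5.10°.

P = (0.00, 0.00) ✓; PH at 5.900° ✓; |PH| = 55.00 ✓; ∠PHJ = 90.50° ✓; |HJ| = 36.50 ✓; ∠(HJ, JF) = 95.10° ✗; |JF| = 19.40 ✓.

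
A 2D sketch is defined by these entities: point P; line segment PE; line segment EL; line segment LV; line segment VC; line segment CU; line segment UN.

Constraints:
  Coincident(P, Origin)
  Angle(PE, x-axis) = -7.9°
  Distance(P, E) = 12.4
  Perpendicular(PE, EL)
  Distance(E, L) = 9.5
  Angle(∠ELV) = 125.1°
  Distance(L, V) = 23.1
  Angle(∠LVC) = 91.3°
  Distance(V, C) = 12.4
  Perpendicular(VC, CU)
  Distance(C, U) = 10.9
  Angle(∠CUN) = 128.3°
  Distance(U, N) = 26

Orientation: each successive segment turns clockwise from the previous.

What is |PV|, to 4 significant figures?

23.69

P is at the origin; PE runs at -7.9° with length 12.4, so E = (12.28, -1.704). PE is perpendicular to EL, so EL runs at -97.90°; with |EL| = 9.5, L = (10.98, -11.11). ∠ELV = 125.1° gives LV at -152.8° from the x-axis; with |LV| = 23.1, V = (-9.569, -21.67). Then |PV| = |V − P| = 23.69.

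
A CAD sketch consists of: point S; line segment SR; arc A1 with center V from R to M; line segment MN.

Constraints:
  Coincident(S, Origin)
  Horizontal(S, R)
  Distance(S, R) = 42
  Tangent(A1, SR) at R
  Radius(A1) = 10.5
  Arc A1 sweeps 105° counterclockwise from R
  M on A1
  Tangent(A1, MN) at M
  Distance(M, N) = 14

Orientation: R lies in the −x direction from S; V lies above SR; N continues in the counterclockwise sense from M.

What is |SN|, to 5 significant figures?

44.429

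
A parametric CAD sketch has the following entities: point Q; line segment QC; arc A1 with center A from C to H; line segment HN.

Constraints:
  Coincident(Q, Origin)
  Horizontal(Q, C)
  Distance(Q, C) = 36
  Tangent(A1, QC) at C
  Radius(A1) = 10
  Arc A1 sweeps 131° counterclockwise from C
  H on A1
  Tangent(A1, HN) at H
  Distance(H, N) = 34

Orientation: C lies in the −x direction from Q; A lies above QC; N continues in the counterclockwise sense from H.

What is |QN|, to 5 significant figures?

66.023

Q is at the origin; Q and C share the same y with |QC| = 36.0 and C on the −x side, so C = (-36.000, 0.0000). The tangent condition forces AC to be normal to QC, so A = C + (0, 10) = (-36.000, 10.000). On A1, C sits at bearing -90° from A; a 131° counterclockwise sweep puts H at bearing 41°, so H = A + 10.0·(cos 41°, sin 41°) = (-28.453, 16.561). A1 meets HN tangentially, so AH is at right angles to HN, so HN runs along (−sin 41°, cos 41°); with |HN| = 34.0, N = (-50.759, 42.221). Then |QN| = |N − Q| = 66.023.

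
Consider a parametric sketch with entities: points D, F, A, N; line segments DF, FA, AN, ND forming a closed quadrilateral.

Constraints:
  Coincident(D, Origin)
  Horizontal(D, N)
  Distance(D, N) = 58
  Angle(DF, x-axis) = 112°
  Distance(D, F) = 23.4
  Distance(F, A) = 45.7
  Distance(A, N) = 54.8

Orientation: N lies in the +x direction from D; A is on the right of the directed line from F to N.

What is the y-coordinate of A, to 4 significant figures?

-21.05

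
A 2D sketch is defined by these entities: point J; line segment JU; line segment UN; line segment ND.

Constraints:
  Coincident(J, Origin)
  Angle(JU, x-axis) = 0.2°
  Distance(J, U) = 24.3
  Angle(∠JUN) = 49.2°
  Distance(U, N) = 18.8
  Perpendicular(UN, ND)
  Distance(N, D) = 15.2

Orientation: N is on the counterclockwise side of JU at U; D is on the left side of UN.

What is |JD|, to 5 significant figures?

4.3296

∠JUN = 49.2°, so UN runs at 0.2° + (180° − 49.2°) = 131.00° from the x-axis; with |UN| = 18.8, N = U + 18.8·(cos 131.00°, sin 131.00°) = (11.966, 14.273). UN is perpendicular to ND; with |ND| = 15.2 on the left of UN, D = N + 15.2·(-0.75471, -0.65606) = (0.49436, 4.3013). Then |JD| = |D − J| = 4.3296.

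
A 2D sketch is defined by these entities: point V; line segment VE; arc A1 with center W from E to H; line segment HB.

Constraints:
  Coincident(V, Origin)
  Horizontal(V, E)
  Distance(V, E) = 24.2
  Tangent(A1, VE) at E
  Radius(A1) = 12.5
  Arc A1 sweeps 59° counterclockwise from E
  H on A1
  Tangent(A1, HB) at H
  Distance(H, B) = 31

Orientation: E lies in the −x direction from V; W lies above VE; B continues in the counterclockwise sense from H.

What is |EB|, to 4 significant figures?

42.15

V is at the origin; VE is horizontal with |VE| = 24.2 and E on the −x side, so E = (-24.20, 0.000). A1 meets VE tangentially, so WE is at right angles to VE, so W = E + (0, 12.5) = (-24.20, 12.50). On A1, E sits at bearing -90° from W; a 59° counterclockwise sweep puts H at bearing -31°, so H = W + 12.5·(cos -31°, sin -31°) = (-13.49, 6.062). Tangency of A1 to HB means the radius WH is perpendicular to HB, so HB runs along (−sin -31°, cos -31°); with |HB| = 31.0, B = (2.481, 32.63). Then |EB| = |B − E| = 42.15.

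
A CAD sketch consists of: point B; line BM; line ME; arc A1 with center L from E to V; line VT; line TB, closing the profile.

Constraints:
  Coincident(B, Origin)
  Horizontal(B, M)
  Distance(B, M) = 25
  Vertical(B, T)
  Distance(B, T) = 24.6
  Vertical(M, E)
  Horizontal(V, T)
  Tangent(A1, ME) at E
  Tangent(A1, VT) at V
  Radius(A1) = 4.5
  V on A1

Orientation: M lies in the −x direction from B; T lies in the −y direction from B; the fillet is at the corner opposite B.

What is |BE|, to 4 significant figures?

32.08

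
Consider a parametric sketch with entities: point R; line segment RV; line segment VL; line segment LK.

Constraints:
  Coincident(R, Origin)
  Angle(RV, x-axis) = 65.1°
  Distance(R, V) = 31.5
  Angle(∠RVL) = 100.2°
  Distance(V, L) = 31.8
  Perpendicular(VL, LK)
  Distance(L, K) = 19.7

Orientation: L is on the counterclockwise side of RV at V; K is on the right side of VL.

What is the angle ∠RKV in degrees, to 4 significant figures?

21.82°

R is at the origin; RV runs at 65.1° with length 31.5, so V = 31.5·(cos 65.1°, sin 65.1°) = (13.26, 28.57). ∠RVL = 100.2°, so VL runs at 65.1° + (180° − 100.2°) = 144.9° from the x-axis; with |VL| = 31.8, L = V + 31.8·(cos 144.9°, sin 144.9°) = (-12.75, 46.86). VL is perpendicular to LK; with |LK| = 19.7 on the right of VL, K = L + 19.7·(0.5750, 0.8181) = (-1.427, 62.97). Then cos ∠RKV = KR·KV / (|KR||KV|), giving 21.82°.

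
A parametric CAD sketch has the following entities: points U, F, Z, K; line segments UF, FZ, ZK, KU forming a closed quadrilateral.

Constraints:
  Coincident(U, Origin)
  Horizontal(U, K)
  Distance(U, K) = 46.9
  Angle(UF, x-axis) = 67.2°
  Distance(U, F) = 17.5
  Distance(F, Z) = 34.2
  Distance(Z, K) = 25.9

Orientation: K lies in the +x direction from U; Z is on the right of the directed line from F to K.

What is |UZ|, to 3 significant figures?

27.8

U is at the origin; U and K share the same y with |UK| = 46.9 and K in +x, so K = (46.9, 0). UF runs at 67.2° with |UF| = 17.5, so F = (6.78, 16.1). Z is determined by |FZ| = 34.2 and |ZK| = 25.9 together: it lies at the intersection of circle(F, 34.2) and circle(K, 25.9). With |FK| = 43.2, the foot of the radical line on FK is 27.4 from F and the perpendicular offset is √(34.2² − 27.4²) = 20.5. Taking the right-of-FK solution: Z = (24.6, -13.1).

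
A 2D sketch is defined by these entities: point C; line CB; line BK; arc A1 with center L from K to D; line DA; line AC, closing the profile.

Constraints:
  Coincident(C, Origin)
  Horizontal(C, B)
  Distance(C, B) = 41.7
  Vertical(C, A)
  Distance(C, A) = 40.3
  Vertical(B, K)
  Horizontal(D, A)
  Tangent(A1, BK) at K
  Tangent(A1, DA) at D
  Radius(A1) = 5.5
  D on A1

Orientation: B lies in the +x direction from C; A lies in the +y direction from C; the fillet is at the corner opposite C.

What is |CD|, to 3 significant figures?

54.2

The virtual corner opposite C is at (41.7, 40.3). Since A1 is tangent to BK there, LK ⟂ BK and the tangent condition forces LD to be normal to DA, with radius 5.5, so the center L sits 5.5 in from both sides at L = (36.2, 34.8). That places the tangent points at K = (41.7, 34.8) on BK and D = (36.2, 40.3) on DA. Then |CD| = |D − C| = 54.2.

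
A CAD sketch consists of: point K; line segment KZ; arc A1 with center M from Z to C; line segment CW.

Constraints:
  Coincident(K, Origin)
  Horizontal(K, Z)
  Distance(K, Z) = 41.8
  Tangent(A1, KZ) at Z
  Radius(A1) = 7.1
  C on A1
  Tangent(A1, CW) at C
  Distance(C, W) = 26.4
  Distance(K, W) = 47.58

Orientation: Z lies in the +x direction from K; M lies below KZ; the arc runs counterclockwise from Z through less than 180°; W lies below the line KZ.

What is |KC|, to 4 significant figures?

35.38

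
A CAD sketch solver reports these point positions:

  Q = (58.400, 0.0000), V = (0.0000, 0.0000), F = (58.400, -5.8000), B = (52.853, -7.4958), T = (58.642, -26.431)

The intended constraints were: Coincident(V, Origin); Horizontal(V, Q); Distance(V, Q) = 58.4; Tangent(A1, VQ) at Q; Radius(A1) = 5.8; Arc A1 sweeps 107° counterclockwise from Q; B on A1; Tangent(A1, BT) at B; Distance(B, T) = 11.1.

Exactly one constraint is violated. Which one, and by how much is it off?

Distance(B, T) = 11.1 — off by 8.70.

V = (0.00, 0.00) ✓; V.y = 0.00, Q.y = 0.00 ✓; |VQ| = 58.40 ✓; ∠(FQ, QV) = 90.00° ✓; |FQ| = 5.800 ✓; bearing(F→B) − bearing(F→Q) = 107.0° ✓; |FB| = 5.800 ✓; ∠(FB, BT) = 90.00° ✓; |BT| = 19.80 ✗.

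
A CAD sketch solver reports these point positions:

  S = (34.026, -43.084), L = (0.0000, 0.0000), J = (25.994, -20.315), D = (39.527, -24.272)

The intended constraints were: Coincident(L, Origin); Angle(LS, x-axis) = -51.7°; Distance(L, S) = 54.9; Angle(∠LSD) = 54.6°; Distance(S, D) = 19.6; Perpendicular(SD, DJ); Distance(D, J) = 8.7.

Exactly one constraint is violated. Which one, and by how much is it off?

Distance(D, J) = 8.7 — off by 5.40.

L = (0.00, 0.00) ✓; LS at -51.70° ✓; |LS| = 54.90 ✓; ∠LSD = 54.60° ✓; |SD| = 19.60 ✓; ∠(SD, DJ) = 90.00° ✓; |DJ| = 14.10 ✗.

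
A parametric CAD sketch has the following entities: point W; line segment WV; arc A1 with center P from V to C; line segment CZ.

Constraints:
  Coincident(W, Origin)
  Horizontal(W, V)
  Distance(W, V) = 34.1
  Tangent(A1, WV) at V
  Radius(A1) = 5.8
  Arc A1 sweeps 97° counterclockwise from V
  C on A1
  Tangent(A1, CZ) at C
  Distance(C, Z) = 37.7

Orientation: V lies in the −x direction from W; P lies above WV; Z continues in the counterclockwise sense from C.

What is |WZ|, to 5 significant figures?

54.903

W is at the origin; WV is horizontal with |WV| = 34.1 and V on the −x side, so V = (-34.100, 0.0000). The tangent condition forces PV to be normal to WV, so P = V + (0, 5.8) = (-34.100, 5.8000). On A1, V sits at bearing -90° from P; a 97° counterclockwise sweep puts C at bearing 7°, so C = P + 5.8·(cos 7°, sin 7°) = (-28.343, 6.5068). The tangent condition forces PC to be normal to CZ, so CZ runs along (−sin 7°, cos 7°); with |CZ| = 37.7, Z = (-32.938, 43.926). Then |WZ| = |Z − W| = 54.903.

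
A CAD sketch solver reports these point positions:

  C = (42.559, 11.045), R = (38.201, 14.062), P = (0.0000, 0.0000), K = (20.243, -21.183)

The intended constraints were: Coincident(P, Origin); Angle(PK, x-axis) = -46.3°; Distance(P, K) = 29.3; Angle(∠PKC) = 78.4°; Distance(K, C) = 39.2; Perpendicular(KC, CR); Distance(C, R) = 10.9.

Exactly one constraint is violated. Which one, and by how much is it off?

Distance(C, R) = 10.9 — off by 5.60.

P = (0.00, 0.00) ✓; PK at -46.30° ✓; |PK| = 29.30 ✓; ∠PKC = 78.40° ✓; |KC| = 39.20 ✓; ∠(KC, CR) = 90.01° ✓; |CR| = 5.300 ✗.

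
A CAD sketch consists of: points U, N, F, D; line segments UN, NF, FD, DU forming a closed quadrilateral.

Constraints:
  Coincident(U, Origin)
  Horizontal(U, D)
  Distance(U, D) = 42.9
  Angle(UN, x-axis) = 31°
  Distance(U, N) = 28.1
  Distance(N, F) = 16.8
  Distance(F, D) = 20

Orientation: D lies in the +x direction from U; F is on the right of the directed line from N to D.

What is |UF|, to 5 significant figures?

23.146

U is at the origin; UD is horizontal with |UD| = 42.9 and D in +x, so D = (42.9, 0). UN runs at 31.0° with |UN| = 28.1, so N = (24.086, 14.473). F is determined by |NF| = 16.8 and |FD| = 20.0 together: it lies at the intersection of circle(N, 16.8) and circle(D, 20.0). With |ND| = 23.736, the foot of the radical line on ND is 9.3875 from N and the perpendicular offset is √(16.8² − 9.3875²) = 13.933. Taking the right-of-ND solution: F = (23.032, -2.2943).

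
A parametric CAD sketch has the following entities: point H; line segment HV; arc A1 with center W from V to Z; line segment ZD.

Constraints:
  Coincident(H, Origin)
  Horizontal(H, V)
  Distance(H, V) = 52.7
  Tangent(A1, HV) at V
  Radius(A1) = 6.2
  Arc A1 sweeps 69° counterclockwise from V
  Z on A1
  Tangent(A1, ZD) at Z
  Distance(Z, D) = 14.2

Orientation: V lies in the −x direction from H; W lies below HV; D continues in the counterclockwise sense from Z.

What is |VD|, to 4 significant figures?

20.38

H is at the origin; HV is horizontal with |HV| = 52.7 and V on the −x side, so V = (-52.70, 0.000). The tangent condition forces WV to be normal to HV, so W = V + (0, -6.2) = (-52.70, -6.200). On A1, V sits at bearing 90° from W; a 69° counterclockwise sweep puts Z at bearing 159°, so Z = W + 6.2·(cos 159°, sin 159°) = (-58.49, -3.978). Since A1 is tangent to ZD there, WZ ⟂ ZD, so ZD runs along (−sin 159°, cos 159°); with |ZD| = 14.2, D = (-63.58, -17.23). Then |VD| = |D − V| = 20.38.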